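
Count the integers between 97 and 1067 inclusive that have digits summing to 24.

The integers in [97, 1067] that have digits summing to 24: 699, 789, 798, 879, 888, 897, 969, 978, 987, 996.
10 qualify.

10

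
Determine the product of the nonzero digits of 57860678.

564480

5×7×8×6×6×7×8 = 564480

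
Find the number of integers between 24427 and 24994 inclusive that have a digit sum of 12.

3

The integers in [24427, 24994] that have a digit sum of 12: 24501, 24510, 24600.
3 qualify.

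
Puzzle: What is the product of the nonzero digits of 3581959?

3×5×8×1×9×5×9 = 48600

48600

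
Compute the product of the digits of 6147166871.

6×1×4×7×1×6×6×8×7×1 = 338688

338688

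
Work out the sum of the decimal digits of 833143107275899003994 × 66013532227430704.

176

833143107275899003994 × 66013532227430704 = 54998719362219315149431279519254231776
Sum of its 38 digits: 176.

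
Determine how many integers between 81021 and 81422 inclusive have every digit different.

133

The integers in [81021, 81422] that have every digit different: 81023, 81024, 81025, 81026, 81027, 81029, …, 81409, 81420.
133 qualify.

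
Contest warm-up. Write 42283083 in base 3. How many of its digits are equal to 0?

4

42283083 in base 3 is 2221120012111010.
The digit 0 appears 4 times.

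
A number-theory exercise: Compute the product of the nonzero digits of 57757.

8575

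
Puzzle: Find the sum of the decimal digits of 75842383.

7+5+8+4+2+3+8+3 = 40

40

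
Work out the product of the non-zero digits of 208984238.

221184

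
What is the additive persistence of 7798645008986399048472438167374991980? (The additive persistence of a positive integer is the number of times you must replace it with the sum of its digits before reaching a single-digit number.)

2

7798645008986399048472438167374991980 → 202 → 4 (2 steps)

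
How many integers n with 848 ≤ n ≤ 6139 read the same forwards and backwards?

The integers in [848, 6139] that read the same forwards and backwards: 848, 858, 868, 878, 888, 898, …, 6006, 6116.
68 qualify.

68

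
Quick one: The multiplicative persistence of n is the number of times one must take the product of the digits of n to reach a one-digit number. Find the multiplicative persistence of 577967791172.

2

577967791172 → 81682020 → 0 (2 steps)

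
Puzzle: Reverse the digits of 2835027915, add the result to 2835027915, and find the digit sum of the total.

Reversal of 2835027915 is 5197205382; 2835027915 + 5197205382 = 8032233297.
Digit sum of 8032233297: 8+0+3+2+2+3+3+2+9+7 = 39.

39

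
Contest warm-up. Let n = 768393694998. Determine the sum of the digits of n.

81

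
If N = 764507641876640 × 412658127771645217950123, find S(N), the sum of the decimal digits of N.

764507641876640 × 412658127771645217950123 = 315480292163929693393714454253638826720
Sum of its 39 digits: 174.

174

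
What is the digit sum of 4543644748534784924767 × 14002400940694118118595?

4543644748534784924767 × 14002400940694118118595 = 63621935501063362197672286875872238658742365
Sum of its 44 digits: 205.

205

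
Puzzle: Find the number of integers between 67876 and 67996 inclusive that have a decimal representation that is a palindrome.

2

The integers in [67876, 67996] that have a decimal representation that is a palindrome: 67876, 67976.
2 qualify.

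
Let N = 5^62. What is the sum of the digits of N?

5^62 = 21684043449710088680149056017398834228515625
Sum of its 44 digits: 187.

187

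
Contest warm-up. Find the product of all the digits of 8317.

8×3×1×7 = 168

168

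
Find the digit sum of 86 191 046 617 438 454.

77

8+6+1+9+1+0+4+6+6+1+7+4+3+8+4+5+4 = 77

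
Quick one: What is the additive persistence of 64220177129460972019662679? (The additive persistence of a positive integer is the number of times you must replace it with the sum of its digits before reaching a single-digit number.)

64220177129460972019662679 → 115 → 7 (2 steps)

2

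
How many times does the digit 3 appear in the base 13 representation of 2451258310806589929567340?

1

2451258310806589929567340 in base 13 is 9BC97AB8C951C379085912.
The digit 3 appears 1 time.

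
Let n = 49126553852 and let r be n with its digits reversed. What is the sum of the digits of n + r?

46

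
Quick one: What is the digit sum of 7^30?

7^30 = 22539340290692258087863249
Sum of its 26 digits: 118.

118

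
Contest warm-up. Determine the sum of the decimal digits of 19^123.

19^123 = 19350532343726363498203868587973908444377931967947296665887049669756218229844943313694996181320541690515481560138616867339439539926138548341491862532409969259
Sum of its 158 digits: 784.

784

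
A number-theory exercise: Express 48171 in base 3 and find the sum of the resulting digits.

7

48171 in base 3 is 2110002010.
Digit sum: 2+1+1+0+0+0+2+0+1+0 = 7.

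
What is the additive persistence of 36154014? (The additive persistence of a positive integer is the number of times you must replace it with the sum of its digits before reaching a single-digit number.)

36154014 → 24 → 6 (2 steps)

2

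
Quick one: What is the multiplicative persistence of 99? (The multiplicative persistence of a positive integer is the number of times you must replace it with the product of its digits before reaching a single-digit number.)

2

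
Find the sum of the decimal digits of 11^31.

11^31 = 191943424957750480504146841291811
Sum of its 33 digits: 137.

137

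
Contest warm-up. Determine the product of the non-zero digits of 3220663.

1296

3×2×2×6×6×3 = 1296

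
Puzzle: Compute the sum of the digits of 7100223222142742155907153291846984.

128

7+1+0+0+2+2+3+2+2+2+1+4+2+7+4+2+1+5+5+9+0+7+1+5+3+2+9+1+8+4+6+9+8+4 = 128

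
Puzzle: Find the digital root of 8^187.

8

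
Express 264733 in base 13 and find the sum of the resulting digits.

264733 in base 13 is 93661.
Digit sum: 9+3+6+6+1 = 25.

25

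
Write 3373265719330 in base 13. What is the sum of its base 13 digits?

58

3373265719330 in base 13 is 1B6136544C50.
Digit sum: 1+11+6+1+3+6+5+4+4+12+5+0 = 58.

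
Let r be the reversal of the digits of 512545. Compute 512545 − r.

Reverse of 512545 is 545215.
512545 − 545215 = -32670

-32670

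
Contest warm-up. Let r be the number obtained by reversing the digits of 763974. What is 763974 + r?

Reverse of 763974 is 479367.
763974 + 479367 = 1243341

1243341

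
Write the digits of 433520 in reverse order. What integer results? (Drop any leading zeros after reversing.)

25334

Reversing 433520 gives 25334.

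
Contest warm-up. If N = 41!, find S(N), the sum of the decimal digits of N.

144

41! = 33452526613163807108170062053440751665152000000000
Sum of its 50 digits: 144.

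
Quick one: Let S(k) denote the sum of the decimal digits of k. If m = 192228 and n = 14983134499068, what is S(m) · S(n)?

1656

S(192228) = 1+9+2+2+2+8 = 24.
S(14983134499068) = 1+4+9+8+3+1+3+4+4+9+9+0+6+8 = 69.
24 · 69 = 1656.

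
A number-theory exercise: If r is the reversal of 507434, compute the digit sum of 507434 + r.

28

Reversal of 507434 is 434705; 507434 + 434705 = 942139.
Digit sum of 942139: 9+4+2+1+3+9 = 28.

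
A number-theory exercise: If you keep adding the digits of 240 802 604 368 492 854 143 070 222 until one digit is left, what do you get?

6

2+4+0+8+0+2+6+0+4+3+6+8+4+9+2+8+5+4+1+4+3+0+7+0+2+2+2 = 96
9+6 = 15
1+5 = 6
(Equivalently, 240 802 604 368 492 854 143 070 222 mod 9 = 6.)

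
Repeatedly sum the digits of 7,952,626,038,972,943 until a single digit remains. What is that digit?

7+9+5+2+6+2+6+0+3+8+9+7+2+9+4+3 = 82
8+2 = 10
1+0 = 1

1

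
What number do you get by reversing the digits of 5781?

Reversing 5781 gives 1875.

1875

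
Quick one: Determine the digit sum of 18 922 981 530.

1+8+9+2+2+9+8+1+5+3+0 = 48

48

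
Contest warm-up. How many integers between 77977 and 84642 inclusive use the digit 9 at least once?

2496

The integers in [77977, 84642] that use the digit 9 at least once: 77977, 77978, 77979, 77980, 77981, 77982, …, 84629, 84639.
2496 qualify.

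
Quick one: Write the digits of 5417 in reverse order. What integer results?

7145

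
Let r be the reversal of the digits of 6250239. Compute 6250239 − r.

-3070287

Reverse of 6250239 is 9320526.
6250239 − 9320526 = -3070287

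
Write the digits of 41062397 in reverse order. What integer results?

79326014

Reversing 41062397 gives 79326014.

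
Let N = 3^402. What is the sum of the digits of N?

828

3^402 = 634957119778979931412178444183413165948571546515085841865841008883358769964246407409213686765024207423394571013428203206802368137646421100247305760090817313251642567913842818731989550006792009
Sum of its 192 digits: 828.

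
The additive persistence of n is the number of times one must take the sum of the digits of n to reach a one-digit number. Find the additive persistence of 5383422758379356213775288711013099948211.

5383422758379356213775288711013099948211 → 179 → 17 → 8 (3 steps)

3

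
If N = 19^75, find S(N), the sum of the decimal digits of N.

19^75 = 806343466664501958883962520287018859560965241046221848612532346349415118247222072013272915091499
Sum of its 96 digits: 406.

406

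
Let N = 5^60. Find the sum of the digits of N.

5^60 = 867361737988403547205962240695953369140625
Sum of its 42 digits: 199.

199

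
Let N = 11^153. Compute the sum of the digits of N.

719

11^153 = 2153182439418108835992644412729930590457960981217217920404787646028283627969774739067090294471817560382112235760043481754894971704029560339644377201975497940331
Sum of its 160 digits: 719.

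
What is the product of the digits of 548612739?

5×4×8×6×1×2×7×3×9 = 362880

362880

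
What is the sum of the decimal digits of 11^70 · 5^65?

11^70 · 5^65 = 21406134156894195429818731096405166521687274476046713803834676080753592869562913769687639842231874354183673858642578125
Sum of its 119 digits: 563.

563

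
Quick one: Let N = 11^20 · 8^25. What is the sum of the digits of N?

11^20 · 8^25 = 25415776219361960408092184537535578969735168
Sum of its 44 digits: 212.

212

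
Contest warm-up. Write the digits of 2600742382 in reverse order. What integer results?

2832470062

Reversing 2600742382 gives 2832470062.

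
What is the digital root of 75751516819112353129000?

1

7+5+7+5+1+5+1+6+8+1+9+1+1+2+3+5+3+1+2+9+0+0+0 = 82
8+2 = 10
1+0 = 1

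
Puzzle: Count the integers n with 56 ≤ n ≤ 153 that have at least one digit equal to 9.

The integers in [56, 153] that have at least one digit equal to 9: 59, 69, 79, 89, 90, 91, …, 139, 149.
19 qualify.

19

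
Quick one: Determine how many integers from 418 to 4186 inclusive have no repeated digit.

2033

The integers in [418, 4186] that have no repeated digit: 418, 419, 420, 421, 423, 425, …, 4185, 4186.
2033 qualify.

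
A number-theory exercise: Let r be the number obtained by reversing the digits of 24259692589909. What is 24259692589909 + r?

115258222285151

Reverse of 24259692589909 is 90998529695242.
24259692589909 + 90998529695242 = 115258222285151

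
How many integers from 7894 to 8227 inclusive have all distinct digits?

The integers in [7894, 8227] that have all distinct digits: 7894, 7895, 7896, 7901, 7902, 7903, …, 8217, 8219.
185 qualify.

185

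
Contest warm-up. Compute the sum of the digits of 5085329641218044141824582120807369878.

156

5+0+8+5+3+2+9+6+4+1+2+1+8+0+4+4+1+4+1+8+2+4+5+8+2+1+2+0+8+0+7+3+6+9+8+7+8 = 156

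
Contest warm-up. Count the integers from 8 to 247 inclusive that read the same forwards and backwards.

The integers in [8, 247] that read the same forwards and backwards: 8, 9, 11, 22, 33, 44, …, 232, 242.
26 qualify.

26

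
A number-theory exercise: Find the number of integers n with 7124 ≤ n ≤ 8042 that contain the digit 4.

The integers in [7124, 8042] that contain the digit 4: 7124, 7134, 7140, 7141, 7142, 7143, …, 8041, 8042.
257 qualify.

257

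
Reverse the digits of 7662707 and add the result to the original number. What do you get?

Reverse of 7662707 is 7072667.
7662707 + 7072667 = 14735374

14735374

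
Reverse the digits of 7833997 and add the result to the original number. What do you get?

15827384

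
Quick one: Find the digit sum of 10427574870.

45

1+0+4+2+7+5+7+4+8+7+0 = 45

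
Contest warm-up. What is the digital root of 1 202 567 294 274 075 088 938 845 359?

1+2+0+2+5+6+7+2+9+4+2+7+4+0+7+5+0+8+8+9+3+8+8+4+5+3+5+9 = 133
1+3+3 = 7

7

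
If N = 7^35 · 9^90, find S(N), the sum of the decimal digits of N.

459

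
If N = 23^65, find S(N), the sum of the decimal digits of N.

362

23^65 = 32531893445129332611554645425981044974375991037324055622153329695632580166211412428357143
Sum of its 89 digits: 362.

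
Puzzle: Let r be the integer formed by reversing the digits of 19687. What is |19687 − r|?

59004

Reverse of 19687 is 78691.
|19687 − 78691| = 59004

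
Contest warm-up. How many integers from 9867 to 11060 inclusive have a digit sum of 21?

The integers in [9867, 11060] that have a digit sum of 21: 9903, 9912, 9921, 9930, 10299, 10389, …, 10983, 10992.
40 qualify.

40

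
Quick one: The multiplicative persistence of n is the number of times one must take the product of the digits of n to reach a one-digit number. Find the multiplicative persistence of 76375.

2

76375 → 4410 → 0 (2 steps)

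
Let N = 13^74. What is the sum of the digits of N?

385

13^74 = 27027636582498189040621249864144468324898507852136260989871841246090732111847218889
Sum of its 83 digits: 385.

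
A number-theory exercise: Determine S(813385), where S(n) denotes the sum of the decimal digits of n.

28

8+1+3+3+8+5 = 28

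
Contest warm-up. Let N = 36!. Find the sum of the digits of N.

171

36! = 371993326789901217467999448150835200000000
Sum of its 42 digits: 171.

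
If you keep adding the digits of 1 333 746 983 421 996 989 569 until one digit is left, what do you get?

7

1+3+3+3+7+4+6+9+8+3+4+2+1+9+9+6+9+8+9+5+6+9 = 124
1+2+4 = 7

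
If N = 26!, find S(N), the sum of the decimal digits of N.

81

26! = 403291461126605635584000000
Sum of its 27 digits: 81.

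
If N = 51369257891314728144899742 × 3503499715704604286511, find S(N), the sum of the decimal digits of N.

216

51369257891314728144899742 × 3503499715704604286511 = 179972180418177650336068095208856543335537980162
Sum of its 48 digits: 216.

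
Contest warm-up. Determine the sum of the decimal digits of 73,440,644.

32

7+3+4+4+0+6+4+4 = 32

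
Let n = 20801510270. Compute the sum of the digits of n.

26

2+0+8+0+1+5+1+0+2+7+0 = 26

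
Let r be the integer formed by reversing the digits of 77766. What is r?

Reversing 77766 gives 66777.

66777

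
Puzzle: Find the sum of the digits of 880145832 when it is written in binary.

17

880145832 in base 2 is 110100011101011111010110101000.
Digit sum: 1+1+0+1+0+0+0+1+1+1+0+1+0+1+1+1+1+1+0+1+0+1+1+0+1+0+1+0+0+0 = 17.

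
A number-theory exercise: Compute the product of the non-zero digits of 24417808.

2×4×4×1×7×8×8 = 14336

14336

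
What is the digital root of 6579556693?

6+5+7+9+5+5+6+6+9+3 = 61
6+1 = 7
(Equivalently, 6579556693 mod 9 = 7.)

7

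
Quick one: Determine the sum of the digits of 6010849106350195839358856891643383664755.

191

6+0+1+0+8+4+9+1+0+6+3+5+0+1+9+5+8+3+9+3+5+8+8+5+6+8+9+1+6+4+3+3+8+3+6+6+4+7+5+5 = 191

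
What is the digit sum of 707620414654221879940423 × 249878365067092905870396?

186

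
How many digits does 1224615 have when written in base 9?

7

1224615 in base 9 is 2265763, which has 7 digits.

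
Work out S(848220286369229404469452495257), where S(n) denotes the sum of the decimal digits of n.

141

8+4+8+2+2+0+2+8+6+3+6+9+2+2+9+4+0+4+4+6+9+4+5+2+4+9+5+2+5+7 = 141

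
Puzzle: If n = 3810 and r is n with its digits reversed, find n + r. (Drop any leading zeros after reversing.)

3993

Reverse of 3810 is 183.
3810 + 183 = 3993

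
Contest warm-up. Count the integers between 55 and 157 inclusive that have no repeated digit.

78

The integers in [55, 157] that have no repeated digit: 56, 57, 58, 59, 60, 61, …, 156, 157.
78 qualify.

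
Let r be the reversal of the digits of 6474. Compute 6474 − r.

1728

Reverse of 6474 is 4746.
6474 − 4746 = 1728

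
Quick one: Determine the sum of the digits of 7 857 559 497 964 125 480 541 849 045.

145

7+8+5+7+5+5+9+4+9+7+9+6+4+1+2+5+4+8+0+5+4+1+8+4+9+0+4+5 = 145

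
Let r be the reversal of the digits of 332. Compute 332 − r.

Reverse of 332 is 233.
332 − 233 = 99

99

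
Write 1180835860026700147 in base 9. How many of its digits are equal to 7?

1180835860026700147 in base 9 is 7772216722041741384.
The digit 7 appears 5 times.

5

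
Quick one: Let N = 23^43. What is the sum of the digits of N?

284

23^43 = 35834136918934220777541995677272642015423987712183913488967
Sum of its 59 digits: 284.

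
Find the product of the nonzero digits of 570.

35

5×7 = 35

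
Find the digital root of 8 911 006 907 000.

5

8+9+1+1+0+0+6+9+0+7+0+0+0 = 41
4+1 = 5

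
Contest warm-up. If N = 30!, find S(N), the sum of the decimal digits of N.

30! = 265252859812191058636308480000000
Sum of its 33 digits: 117.

117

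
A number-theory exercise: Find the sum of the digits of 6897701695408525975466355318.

144

6+8+9+7+7+0+1+6+9+5+4+0+8+5+2+5+9+7+5+4+6+6+3+5+5+3+1+8 = 144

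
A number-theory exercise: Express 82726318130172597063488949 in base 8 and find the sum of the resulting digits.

82726318130172597063488949 in base 8 is 42155765304416733315133312665.
Digit sum: 4+2+1+5+5+7+6+5+3+0+4+4+1+6+7+3+3+3+1+5+1+3+3+3+1+2+6+6+5 = 105.

105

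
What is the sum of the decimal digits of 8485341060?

8+4+8+5+3+4+1+0+6+0 = 39

39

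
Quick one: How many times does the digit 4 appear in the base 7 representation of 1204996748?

1204996748 in base 7 is 41601206024.
The digit 4 appears 2 times.

2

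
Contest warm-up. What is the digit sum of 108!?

108! = 1324641819451828974499891837121832599810209360673358065686551152497461815091591578895743130235002378688844343005686404521144382704205360039762937774080000000000000000000000000
Sum of its 175 digits: 666.

666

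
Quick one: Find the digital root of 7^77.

4

The digital root of n equals n mod 9 (or 9 when 9 | n), so we need 7^77 mod 9.
7^77 ≡ 4 (mod 9), so the digital root is 4.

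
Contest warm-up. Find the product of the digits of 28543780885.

2×8×5×4×3×7×8×0×8×8×5 = 0

0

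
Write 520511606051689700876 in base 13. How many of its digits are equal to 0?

520511606051689700876 in base 13 is 48230760073754CA59C.
The digit 0 appears 3 times.

3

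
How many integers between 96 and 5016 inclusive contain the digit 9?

The integers in [96, 5016] that contain the digit 9: 96, 97, 98, 99, 109, 119, …, 4999, 5009.
1341 qualify.

1341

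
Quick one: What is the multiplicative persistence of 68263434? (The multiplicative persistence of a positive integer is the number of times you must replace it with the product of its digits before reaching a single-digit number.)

68263434 → 82944 → 2304 → 0 (3 steps)

3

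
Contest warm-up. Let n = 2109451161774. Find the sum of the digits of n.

48

2+1+0+9+4+5+1+1+6+1+7+7+4 = 48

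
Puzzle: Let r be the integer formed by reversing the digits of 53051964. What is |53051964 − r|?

Reverse of 53051964 is 46915035.
|53051964 − 46915035| = 6136929

6136929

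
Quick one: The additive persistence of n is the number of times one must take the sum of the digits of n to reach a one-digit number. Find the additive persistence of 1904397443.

1904397443 → 44 → 8 (2 steps)

2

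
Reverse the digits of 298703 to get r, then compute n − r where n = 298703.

-9189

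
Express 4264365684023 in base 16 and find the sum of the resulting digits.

4264365684023 in base 16 is 3E0E0007537.
Digit sum: 3+14+0+14+0+0+0+7+5+3+7 = 53.

53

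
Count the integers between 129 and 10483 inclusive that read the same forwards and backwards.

The integers in [129, 10483] that read the same forwards and backwards: 131, 141, 151, 161, 171, 181, …, 10301, 10401.
182 qualify.

182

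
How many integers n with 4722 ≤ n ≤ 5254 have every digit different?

The integers in [4722, 5254] that have every digit different: 4723, 4725, 4726, 4728, 4729, 4730, …, 5248, 5249.
292 qualify.

292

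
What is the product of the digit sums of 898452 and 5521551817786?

2196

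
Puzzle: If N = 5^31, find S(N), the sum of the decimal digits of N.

104

5^31 = 4656612873077392578125
Sum of its 22 digits: 104.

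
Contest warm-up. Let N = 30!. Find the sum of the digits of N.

117

30! = 265252859812191058636308480000000
Sum of its 33 digits: 117.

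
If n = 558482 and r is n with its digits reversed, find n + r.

843337

Reverse of 558482 is 284855.
558482 + 284855 = 843337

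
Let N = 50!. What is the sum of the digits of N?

216

50! = 30414093201713378043612608166064768844377641568960512000000000000
Sum of its 65 digits: 216.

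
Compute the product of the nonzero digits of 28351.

2×8×3×5×1 = 240

240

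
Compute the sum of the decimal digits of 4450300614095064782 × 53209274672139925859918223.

219

4450300614095064782 × 53209274672139925859918223 = 236797267748977288845393649332058210407322386
Sum of its 45 digits: 219.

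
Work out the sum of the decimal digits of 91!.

91! = 135200152767840296255166568759495142147586866476906677791741734597153670771559994765685283954750449427751168336768008192000000000000000000000
Sum of its 141 digits: 594.

594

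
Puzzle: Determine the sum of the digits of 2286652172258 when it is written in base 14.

77

2286652172258 in base 14 is 7C962DA3186.
Digit sum: 7+12+9+6+2+13+10+3+1+8+6 = 77.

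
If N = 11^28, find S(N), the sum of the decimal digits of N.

124

11^28 = 144209936106499234037676064081
Sum of its 30 digits: 124.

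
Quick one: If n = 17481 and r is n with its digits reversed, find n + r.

Reverse of 17481 is 18471.
17481 + 18471 = 35952

35952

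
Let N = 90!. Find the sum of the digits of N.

585

90! = 1485715964481761497309522733620825737885569961284688766942216863704985393094065876545992131370884059645617234469978112000000000000000000000
Sum of its 139 digits: 585.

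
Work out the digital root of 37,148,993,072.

8

3+7+1+4+8+9+9+3+0+7+2 = 53
5+3 = 8
(Equivalently, 37,148,993,072 mod 9 = 8.)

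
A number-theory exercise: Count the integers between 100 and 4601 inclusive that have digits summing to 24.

84

The integers in [100, 4601] that have digits summing to 24: 699, 789, 798, 879, 888, 897, …, 4587, 4596.
84 qualify.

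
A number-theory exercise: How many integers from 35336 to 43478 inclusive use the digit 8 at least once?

The integers in [35336, 43478] that use the digit 8 at least once: 35338, 35348, 35358, 35368, 35378, 35380, …, 43468, 43478.
2921 qualify.

2921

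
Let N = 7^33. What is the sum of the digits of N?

7^33 = 7730993719707444524137094407
Sum of its 28 digits: 127.

127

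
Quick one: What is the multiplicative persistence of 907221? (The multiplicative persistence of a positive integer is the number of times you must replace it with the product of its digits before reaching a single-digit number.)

1

907221 → 0 (1 step)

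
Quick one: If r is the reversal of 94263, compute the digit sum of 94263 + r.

12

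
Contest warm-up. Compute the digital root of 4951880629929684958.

4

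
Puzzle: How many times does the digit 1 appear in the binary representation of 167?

167 in base 2 is 10100111.
The digit 1 appears 5 times.

5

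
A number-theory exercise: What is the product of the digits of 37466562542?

3×7×4×6×6×5×6×2×5×4×2 = 7257600

7257600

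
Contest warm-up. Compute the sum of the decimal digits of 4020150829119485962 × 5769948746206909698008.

164

4020150829119485962 × 5769948746206909698008 = 23196064236040646504606227304945615363696
Sum of its 41 digits: 164.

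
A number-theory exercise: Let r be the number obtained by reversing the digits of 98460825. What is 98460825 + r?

151267314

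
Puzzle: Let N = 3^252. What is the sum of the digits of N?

3^252 = 1716153733051169540307898602341497569311343837142335036933392894197976205305758468407429248816168018787798340006776536241
Sum of its 121 digits: 540.

540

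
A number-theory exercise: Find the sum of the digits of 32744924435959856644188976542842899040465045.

221

3+2+7+4+4+9+2+4+4+3+5+9+5+9+8+5+6+6+4+4+1+8+8+9+7+6+5+4+2+8+4+2+8+9+9+0+4+0+4+6+5+0+4+5 = 221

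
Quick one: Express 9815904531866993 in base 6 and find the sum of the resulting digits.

53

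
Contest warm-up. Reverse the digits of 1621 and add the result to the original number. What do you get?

2882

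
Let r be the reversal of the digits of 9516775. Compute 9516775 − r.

3740616

Reverse of 9516775 is 5776159.
9516775 − 5776159 = 3740616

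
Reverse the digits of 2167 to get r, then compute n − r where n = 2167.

-5445

Reverse of 2167 is 7612.
2167 − 7612 = -5445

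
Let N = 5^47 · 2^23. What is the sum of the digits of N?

82

5^47 · 2^23 = 5960464477539062500000000000000000000000
Sum of its 40 digits: 82.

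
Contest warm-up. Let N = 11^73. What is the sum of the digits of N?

308

11^73 = 10511531995000535984031884072175901907076711472855517023410896501859452159531
Sum of its 77 digits: 308.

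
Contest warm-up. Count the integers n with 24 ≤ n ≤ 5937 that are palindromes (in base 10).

146

The integers in [24, 5937] that are palindromes (in base 10): 33, 44, 55, 66, 77, 88, …, 5775, 5885.
146 qualify.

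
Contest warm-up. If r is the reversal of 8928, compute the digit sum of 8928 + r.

Reversal of 8928 is 8298; 8928 + 8298 = 17226.
Digit sum of 17226: 1+7+2+2+6 = 18.

18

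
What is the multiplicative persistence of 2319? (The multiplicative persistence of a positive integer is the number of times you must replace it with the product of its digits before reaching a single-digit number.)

2319 → 54 → 20 → 0 (3 steps)

3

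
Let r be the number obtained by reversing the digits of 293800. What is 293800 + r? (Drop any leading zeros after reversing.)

302192

Reverse of 293800 is 8392.
293800 + 8392 = 302192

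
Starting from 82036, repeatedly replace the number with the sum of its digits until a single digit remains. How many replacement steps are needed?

82036 → 19 → 10 → 1 (3 steps)

3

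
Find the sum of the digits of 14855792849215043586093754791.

141

1+4+8+5+5+7+9+2+8+4+9+2+1+5+0+4+3+5+8+6+0+9+3+7+5+4+7+9+1 = 141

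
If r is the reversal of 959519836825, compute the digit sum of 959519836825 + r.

Reversal of 959519836825 is 528638915959; 959519836825 + 528638915959 = 1488158752784.
Digit sum of 1488158752784: 1+4+8+8+1+5+8+7+5+2+7+8+4 = 68.

68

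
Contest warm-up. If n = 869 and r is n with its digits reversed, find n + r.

Reverse of 869 is 968.
869 + 968 = 1837

1837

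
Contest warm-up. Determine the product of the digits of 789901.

0

7×8×9×9×0×1 = 0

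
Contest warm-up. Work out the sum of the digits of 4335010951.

31

4+3+3+5+0+1+0+9+5+1 = 31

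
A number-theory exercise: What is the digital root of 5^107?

The digital root of n equals n mod 9 (or 9 when 9 | n), so we need 5^107 mod 9.
5^107 ≡ 2 (mod 9), so the digital root is 2.

2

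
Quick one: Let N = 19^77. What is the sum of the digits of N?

19^77 = 291089991465885207157110469823613808301508452017686087349124177032138857687247167996791522348031139
Sum of its 99 digits: 442.

442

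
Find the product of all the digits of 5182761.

3360

5×1×8×2×7×6×1 = 3360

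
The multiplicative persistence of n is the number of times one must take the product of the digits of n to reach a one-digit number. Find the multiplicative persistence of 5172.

5172 → 70 → 0 (2 steps)

2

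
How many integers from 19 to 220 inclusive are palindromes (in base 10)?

20

The integers in [19, 220] that are palindromes (in base 10): 22, 33, 44, 55, 66, 77, …, 202, 212.
20 qualify.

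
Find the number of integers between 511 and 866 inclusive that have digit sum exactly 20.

The integers in [511, 866] that have digit sum exactly 20: 569, 578, 587, 596, 659, 668, …, 857, 866.
19 qualify.

19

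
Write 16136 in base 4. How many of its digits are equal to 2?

16136 in base 4 is 3330020.
The digit 2 appears 1 time.

1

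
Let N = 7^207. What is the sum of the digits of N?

7^207 = 8615773691943899650986589643014454171848473996172844739016318215226539579881879207613030381830302398070501833741646749213850513729778215737863236621587834528384934525433983543
Sum of its 175 digits: 820.

820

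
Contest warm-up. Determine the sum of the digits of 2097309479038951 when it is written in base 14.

2097309479038951 in base 14 is 28DCA46B2BC939.
Digit sum: 2+8+13+12+10+4+6+11+2+11+12+9+3+9 = 112.

112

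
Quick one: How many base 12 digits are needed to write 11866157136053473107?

11866157136053473107 in base 12 is 5422185A5AA3986503, which has 18 digits.

18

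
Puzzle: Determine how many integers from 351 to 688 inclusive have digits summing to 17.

The integers in [351, 688] that have digits summing to 17: 359, 368, 377, 386, 395, 449, …, 674, 683.
25 qualify.

25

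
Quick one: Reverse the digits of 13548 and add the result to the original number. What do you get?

98079

Reverse of 13548 is 84531.
13548 + 84531 = 98079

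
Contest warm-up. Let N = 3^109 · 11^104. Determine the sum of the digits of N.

702

3^109 · 11^104 = 20467086305507734172390581271362640894166684371228737043460226353950960584072941187401138766349607947841670072031725960235670348895614838690351597582185704482803
Sum of its 161 digits: 702.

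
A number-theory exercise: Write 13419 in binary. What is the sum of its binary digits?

8

13419 in base 2 is 11010001101011.
Digit sum: 1+1+0+1+0+0+0+1+1+0+1+0+1+1 = 8.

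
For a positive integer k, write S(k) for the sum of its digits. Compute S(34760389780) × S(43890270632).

2420

S(34760389780) = 3+4+7+6+0+3+8+9+7+8+0 = 55.
S(43890270632) = 4+3+8+9+0+2+7+0+6+3+2 = 44.
55 · 44 = 2420.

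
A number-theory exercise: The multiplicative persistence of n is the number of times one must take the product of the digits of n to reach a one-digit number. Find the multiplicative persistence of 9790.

1

9790 → 0 (1 step)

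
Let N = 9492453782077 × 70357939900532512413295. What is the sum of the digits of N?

178

9492453782077 × 70357939900532512413295 = 667869492707956112643885073287513715
Sum of its 36 digits: 178.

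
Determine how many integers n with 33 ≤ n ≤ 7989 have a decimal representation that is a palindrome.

166

The integers in [33, 7989] that have a decimal representation that is a palindrome: 33, 44, 55, 66, 77, 88, …, 7777, 7887.
166 qualify.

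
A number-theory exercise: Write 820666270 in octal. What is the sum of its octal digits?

46

820666270 in base 8 is 6072457636.
Digit sum: 6+0+7+2+4+5+7+6+3+6 = 46.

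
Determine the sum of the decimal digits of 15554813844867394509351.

108

1+5+5+5+4+8+1+3+8+4+4+8+6+7+3+9+4+5+0+9+3+5+1 = 108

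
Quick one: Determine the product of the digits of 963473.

9×6×3×4×7×3 = 13608

13608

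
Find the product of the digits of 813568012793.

0

8×1×3×5×6×8×0×1×2×7×9×3 = 0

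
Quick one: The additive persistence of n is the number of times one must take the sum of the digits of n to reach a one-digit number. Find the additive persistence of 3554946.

3554946 → 36 → 9 (2 steps)

2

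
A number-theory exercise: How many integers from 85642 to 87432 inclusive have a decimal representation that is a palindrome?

The integers in [85642, 87432] that have a decimal representation that is a palindrome: 85658, 85758, 85858, 85958, 86068, 86168, …, 87278, 87378.
18 qualify.

18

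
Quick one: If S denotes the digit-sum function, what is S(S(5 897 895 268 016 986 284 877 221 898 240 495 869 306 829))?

13

First digit sum: 238.
2+3+8 = 13.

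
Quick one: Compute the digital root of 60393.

3

6+0+3+9+3 = 21
2+1 = 3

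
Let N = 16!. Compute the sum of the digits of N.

63

16! = 20922789888000
Sum of its 14 digits: 63.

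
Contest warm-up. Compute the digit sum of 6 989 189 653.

6+9+8+9+1+8+9+6+5+3 = 64

64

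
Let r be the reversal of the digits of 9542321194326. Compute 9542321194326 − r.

3307409961867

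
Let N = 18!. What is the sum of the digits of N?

18! = 6402373705728000
Sum of its 16 digits: 54.

54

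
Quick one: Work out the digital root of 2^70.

The digital root of n equals n mod 9 (or 9 when 9 | n), so we need 2^70 mod 9.
2^70 ≡ 7 (mod 9), so the digital root is 7.

7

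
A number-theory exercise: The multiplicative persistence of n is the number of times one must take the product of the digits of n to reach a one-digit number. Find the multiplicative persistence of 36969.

36969 → 8748 → 1792 → 126 → 12 → 2 (5 steps)

5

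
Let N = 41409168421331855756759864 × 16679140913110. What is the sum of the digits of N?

41409168421331855756759864 × 16679140913110 = 690669355194098785829134528091959417040
Sum of its 39 digits: 191.

191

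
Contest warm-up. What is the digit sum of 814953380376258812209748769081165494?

8+1+4+9+5+3+3+8+0+3+7+6+2+5+8+8+1+2+2+0+9+7+4+8+7+6+9+0+8+1+1+6+5+4+9+4 = 173

173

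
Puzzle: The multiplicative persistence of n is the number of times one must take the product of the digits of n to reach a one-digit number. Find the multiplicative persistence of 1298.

3

1298 → 144 → 16 → 6 (3 steps)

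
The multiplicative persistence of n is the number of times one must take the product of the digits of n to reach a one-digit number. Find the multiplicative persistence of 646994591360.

1

646994591360 → 0 (1 step)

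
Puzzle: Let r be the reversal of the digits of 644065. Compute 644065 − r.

83619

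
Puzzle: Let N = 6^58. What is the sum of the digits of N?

171

6^58 = 1357602166130257152481187563160405662935023616
Sum of its 46 digits: 171.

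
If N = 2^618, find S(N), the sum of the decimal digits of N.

883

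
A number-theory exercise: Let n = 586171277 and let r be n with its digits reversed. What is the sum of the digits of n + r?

43

Reversal of 586171277 is 772171685; 586171277 + 772171685 = 1358342962.
Digit sum of 1358342962: 1+3+5+8+3+4+2+9+6+2 = 43.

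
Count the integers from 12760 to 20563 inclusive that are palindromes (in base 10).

78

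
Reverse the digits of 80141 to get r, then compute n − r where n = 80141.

66033

Reverse of 80141 is 14108.
80141 − 14108 = 66033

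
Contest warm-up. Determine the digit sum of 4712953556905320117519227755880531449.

4+7+1+2+9+5+3+5+5+6+9+0+5+3+2+0+1+1+7+5+1+9+2+2+7+7+5+5+8+8+0+5+3+1+4+4+9 = 160

160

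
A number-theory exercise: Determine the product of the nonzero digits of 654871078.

376320

6×5×4×8×7×1×7×8 = 376320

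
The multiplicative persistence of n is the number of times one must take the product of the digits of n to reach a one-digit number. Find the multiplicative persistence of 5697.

5697 → 1890 → 0 (2 steps)

2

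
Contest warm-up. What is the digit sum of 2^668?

2^668 = 1224720827664335609236962600350409901130557945655466490308353887654080091579137561403602952202220552420938147431280980285494456125931768646260680344573194358953094033321469230156313571586348749061881856
Sum of its 202 digits: 850.

850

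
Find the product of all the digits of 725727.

7×2×5×7×2×7 = 6860

6860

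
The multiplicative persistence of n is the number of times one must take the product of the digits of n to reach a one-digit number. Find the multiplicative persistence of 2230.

2230 → 0 (1 step)

1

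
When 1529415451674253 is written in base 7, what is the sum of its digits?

1529415451674253 in base 7 is 640101422435152603.
Digit sum: 6+4+0+1+0+1+4+2+2+4+3+5+1+5+2+6+0+3 = 49.

49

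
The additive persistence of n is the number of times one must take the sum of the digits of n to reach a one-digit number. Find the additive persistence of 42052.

42052 → 13 → 4 (2 steps)

2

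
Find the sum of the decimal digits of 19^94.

568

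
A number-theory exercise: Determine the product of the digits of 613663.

6×1×3×6×6×3 = 1944

1944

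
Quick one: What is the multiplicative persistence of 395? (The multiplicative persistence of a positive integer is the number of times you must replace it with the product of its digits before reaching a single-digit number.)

395 → 135 → 15 → 5 (3 steps)

3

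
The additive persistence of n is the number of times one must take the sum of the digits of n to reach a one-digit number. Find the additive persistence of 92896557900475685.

92896557900475685 → 95 → 14 → 5 (3 steps)

3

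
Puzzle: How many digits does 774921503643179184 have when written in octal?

774921503643179184 in base 8 is 53010460017135514260, which has 20 digits.

20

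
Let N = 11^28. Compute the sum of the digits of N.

11^28 = 144209936106499234037676064081
Sum of its 30 digits: 124.

124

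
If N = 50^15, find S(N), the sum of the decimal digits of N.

50^15 = 30517578125000000000000000
Sum of its 26 digits: 44.

44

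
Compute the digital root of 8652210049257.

6

8+6+5+2+2+1+0+0+4+9+2+5+7 = 51
5+1 = 6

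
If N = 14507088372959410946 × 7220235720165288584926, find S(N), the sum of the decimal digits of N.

215

14507088372959410946 × 7220235720165288584926 = 104744597666036077131031079878098854999996
Sum of its 42 digits: 215.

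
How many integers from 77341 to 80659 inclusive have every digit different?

912

The integers in [77341, 80659] that have every digit different: 78012, 78013, 78014, 78015, 78016, 78019, …, 80657, 80659.
912 qualify.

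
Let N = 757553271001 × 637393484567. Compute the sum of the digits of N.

113

757553271001 × 637393484567 = 482859519148456262141567
Sum of its 24 digits: 113.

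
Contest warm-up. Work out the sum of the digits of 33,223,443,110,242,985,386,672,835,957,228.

3+3+2+2+3+4+4+3+1+1+0+2+4+2+9+8+5+3+8+6+6+7+2+8+3+5+9+5+7+2+2+8 = 137

137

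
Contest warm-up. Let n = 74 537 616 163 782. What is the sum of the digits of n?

66

7+4+5+3+7+6+1+6+1+6+3+7+8+2 = 66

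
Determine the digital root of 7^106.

The digital root of n equals n mod 9 (or 9 when 9 | n), so we need 7^106 mod 9.
7^106 ≡ 7 (mod 9), so the digital root is 7.

7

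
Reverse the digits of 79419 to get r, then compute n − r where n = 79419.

Reverse of 79419 is 91497.
79419 − 91497 = -12078

-12078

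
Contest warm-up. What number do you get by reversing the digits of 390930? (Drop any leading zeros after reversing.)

Reversing 390930 gives 39093.

39093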